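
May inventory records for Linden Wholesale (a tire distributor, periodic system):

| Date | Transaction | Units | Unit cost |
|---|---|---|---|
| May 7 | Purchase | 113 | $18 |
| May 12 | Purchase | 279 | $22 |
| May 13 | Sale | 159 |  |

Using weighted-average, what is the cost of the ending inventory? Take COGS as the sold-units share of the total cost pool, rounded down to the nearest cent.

Ending inventory = $4,857.34

May 13, sell 159: 159/392 × $8,172.00 → $3,314.66
Ending inventory (cost pool remaining) = $4,857.34
Check: goods available $8,172.00 = COGS $3,314.66 + ending $4,857.34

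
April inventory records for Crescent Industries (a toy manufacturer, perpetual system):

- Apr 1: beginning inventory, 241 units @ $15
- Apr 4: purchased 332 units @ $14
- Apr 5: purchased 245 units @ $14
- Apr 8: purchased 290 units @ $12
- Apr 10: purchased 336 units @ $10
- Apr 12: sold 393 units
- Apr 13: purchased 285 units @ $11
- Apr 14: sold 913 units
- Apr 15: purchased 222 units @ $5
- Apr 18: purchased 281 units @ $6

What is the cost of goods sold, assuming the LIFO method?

Apr 12, 393 sold [LIFO — newest first]: 336 @ $10 + 57 @ $12 = $4,044
Apr 14, 913 sold [LIFO — newest first]: 285 @ $11 + 233 @ $12 + 245 @ $14 + 150 @ $14 = $11,461
Total COGS = $4,044 + $11,461 = $15,505
Ending inventory: 241 @ $15 + 182 @ $14 + 222 @ $5 + 281 @ $6 = $8,959
Check: goods available $24,464 = COGS $15,505 + ending $8,959

COGS = $15,505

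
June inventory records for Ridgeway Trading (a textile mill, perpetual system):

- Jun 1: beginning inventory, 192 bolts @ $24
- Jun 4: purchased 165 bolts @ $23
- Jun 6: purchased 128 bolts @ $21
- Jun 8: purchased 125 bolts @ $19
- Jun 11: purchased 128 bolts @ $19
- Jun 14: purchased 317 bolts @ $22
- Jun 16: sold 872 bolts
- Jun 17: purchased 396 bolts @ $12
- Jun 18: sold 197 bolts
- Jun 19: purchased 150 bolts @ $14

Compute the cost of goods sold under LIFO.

COGS = $20,844

Jun 16, 872 sold [LIFO — newest first]: 317 @ $22 + 128 @ $19 + 125 @ $19 + 128 @ $21 + 165 @ $23 + 9 @ $24 = $18,480
Jun 18, 197 sold [LIFO — newest first]: 197 @ $12 = $2,364
Total COGS = $18,480 + $2,364 = $20,844
Ending inventory: 183 @ $24 + 199 @ $12 + 150 @ $14 = $8,880
Check: goods available $29,724 = COGS $20,844 + ending $8,880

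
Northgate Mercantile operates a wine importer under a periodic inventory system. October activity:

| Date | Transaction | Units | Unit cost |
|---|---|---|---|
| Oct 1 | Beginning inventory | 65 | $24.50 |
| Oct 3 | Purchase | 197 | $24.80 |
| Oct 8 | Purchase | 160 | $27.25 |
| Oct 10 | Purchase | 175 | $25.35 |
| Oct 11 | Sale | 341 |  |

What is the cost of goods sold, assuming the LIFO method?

Oct 11, 341 sold [LIFO — newest first]: 175 @ $25.35 + 160 @ $27.25 + 6 @ $24.80 = $8,945.05
Ending inventory: 65 @ $24.50 + 191 @ $24.80 = $6,329.30
Check: goods available $15,274.35 = COGS $8,945.05 + ending $6,329.30

COGS = $8,945.05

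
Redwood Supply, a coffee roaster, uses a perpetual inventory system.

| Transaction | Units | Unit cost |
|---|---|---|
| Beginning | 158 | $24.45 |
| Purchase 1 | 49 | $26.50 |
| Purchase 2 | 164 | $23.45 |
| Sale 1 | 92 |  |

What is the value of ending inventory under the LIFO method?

Sale 1 (92) [LIFO — newest first]: 92 @ $23.45 = $2,157.40
Ending inventory: 158 @ $24.45 + 49 @ $26.50 + 72 @ $23.45 = $6,850.00

Ending inventory = $6,850.00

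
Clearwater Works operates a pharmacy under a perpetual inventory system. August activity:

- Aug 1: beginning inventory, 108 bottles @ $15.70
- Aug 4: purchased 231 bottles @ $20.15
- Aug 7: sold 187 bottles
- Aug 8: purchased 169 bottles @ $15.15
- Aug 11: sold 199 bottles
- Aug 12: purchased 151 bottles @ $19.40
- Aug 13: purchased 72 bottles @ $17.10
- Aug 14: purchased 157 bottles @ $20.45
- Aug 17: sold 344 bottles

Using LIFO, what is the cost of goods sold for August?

Aug 7, 187 sold [LIFO — newest first]: 187 @ $20.15 = $3,768.05
Aug 11, 199 sold [LIFO — newest first]: 169 @ $15.15 + 30 @ $20.15 = $3,164.85
Aug 17, 344 sold [LIFO — newest first]: 157 @ $20.45 + 72 @ $17.10 + 115 @ $19.40 = $6,672.85
Total COGS = $3,768.05 + $3,164.85 + $6,672.85 = $13,605.75
Ending inventory: 108 @ $15.70 + 14 @ $20.15 + 36 @ $19.40 = $2,676.10

COGS = $13,605.75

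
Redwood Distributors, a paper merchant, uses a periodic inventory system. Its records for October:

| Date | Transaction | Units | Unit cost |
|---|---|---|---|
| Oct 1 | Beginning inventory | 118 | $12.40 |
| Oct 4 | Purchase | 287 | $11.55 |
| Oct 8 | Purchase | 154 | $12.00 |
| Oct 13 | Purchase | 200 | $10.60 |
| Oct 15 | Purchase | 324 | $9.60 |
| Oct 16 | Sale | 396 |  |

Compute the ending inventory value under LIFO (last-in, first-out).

Ending inventory = $7,982.85

Oct 16, 396 sold [LIFO — newest first]: 324 @ $9.60 + 72 @ $10.60 = $3,873.60
Ending inventory: 118 @ $12.40 + 287 @ $11.55 + 154 @ $12.00 + 128 @ $10.60 = $7,982.85
Check: goods available $11,856.45 = COGS $3,873.60 + ending $7,982.85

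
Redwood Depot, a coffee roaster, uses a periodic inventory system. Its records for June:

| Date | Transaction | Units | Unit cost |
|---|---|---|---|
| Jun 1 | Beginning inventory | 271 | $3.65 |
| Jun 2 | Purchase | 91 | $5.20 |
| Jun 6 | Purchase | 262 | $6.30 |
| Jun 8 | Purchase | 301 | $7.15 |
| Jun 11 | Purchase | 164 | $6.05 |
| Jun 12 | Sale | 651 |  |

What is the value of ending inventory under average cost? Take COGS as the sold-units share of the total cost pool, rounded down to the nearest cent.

Jun 12, sell 651: 651/1089 × $6,257.30 → $3,740.58
Ending inventory (cost pool remaining) = $2,516.72
Check: goods available $6,257.30 = COGS $3,740.58 + ending $2,516.72

Ending inventory = $2,516.72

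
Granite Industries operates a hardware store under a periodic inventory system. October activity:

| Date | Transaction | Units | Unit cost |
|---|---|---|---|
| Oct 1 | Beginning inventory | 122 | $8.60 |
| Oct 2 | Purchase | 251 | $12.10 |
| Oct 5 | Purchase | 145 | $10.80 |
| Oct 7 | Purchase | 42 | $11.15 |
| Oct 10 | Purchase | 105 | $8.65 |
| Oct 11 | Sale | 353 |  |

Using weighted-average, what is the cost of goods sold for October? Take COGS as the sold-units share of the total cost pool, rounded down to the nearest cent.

COGS = $3,731.10

Oct 11, sell 353: 353/665 × $7,028.85 → $3,731.10
Ending inventory (cost pool remaining) = $3,297.75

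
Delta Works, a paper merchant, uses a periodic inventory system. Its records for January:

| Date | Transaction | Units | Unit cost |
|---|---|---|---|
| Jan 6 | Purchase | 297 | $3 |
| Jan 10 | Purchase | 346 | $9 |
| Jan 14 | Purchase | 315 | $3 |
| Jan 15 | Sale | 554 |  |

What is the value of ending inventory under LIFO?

Ending inventory = $1,854

Jan 15, 554 sold [LIFO — newest first]: 315 @ $3 + 239 @ $9 = $3,096
Ending inventory: 297 @ $3 + 107 @ $9 = $1,854
Check: goods available $4,950 = COGS $3,096 + ending $1,854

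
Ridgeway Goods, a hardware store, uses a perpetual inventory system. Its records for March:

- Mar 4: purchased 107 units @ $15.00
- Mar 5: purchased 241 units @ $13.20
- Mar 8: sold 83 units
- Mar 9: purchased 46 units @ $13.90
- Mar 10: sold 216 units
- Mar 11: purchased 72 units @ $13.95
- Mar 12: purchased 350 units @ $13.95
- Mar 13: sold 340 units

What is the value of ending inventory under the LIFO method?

Mar 8, 83 sold [LIFO — newest first]: 83 @ $13.20 = $1,095.60
Mar 10, 216 sold [LIFO — newest first]: 46 @ $13.90 + 158 @ $13.20 + 12 @ $15.00 = $2,905.00
Mar 13, 340 sold [LIFO — newest first]: 340 @ $13.95 = $4,743.00
Total COGS = $1,095.60 + $2,905.00 + $4,743.00 = $8,743.60
Ending inventory: 95 @ $15.00 + 72 @ $13.95 + 10 @ $13.95 = $2,568.90

Ending inventory = $2,568.90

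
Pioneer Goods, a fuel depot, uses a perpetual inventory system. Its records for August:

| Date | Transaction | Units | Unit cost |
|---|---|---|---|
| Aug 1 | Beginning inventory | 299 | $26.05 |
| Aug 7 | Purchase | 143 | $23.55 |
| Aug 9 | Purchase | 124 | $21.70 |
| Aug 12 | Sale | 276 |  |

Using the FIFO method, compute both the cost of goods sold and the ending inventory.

COGS = $7,189.80; ending inventory = $6,657.60

Aug 12, 276 sold [FIFO — oldest first]: 276 @ $26.05 = $7,189.80
Ending inventory: 23 @ $26.05 + 143 @ $23.55 + 124 @ $21.70 = $6,657.60
Check: goods available $13,847.40 = COGS $7,189.80 + ending $6,657.60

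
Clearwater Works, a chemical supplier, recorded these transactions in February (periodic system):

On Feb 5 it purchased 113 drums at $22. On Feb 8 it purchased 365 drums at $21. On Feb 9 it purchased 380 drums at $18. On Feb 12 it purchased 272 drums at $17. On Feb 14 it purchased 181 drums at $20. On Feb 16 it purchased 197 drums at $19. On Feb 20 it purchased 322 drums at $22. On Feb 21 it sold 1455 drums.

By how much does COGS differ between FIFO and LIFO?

FIFO COGS: 113 @ $22 + 365 @ $21 + 380 @ $18 + 272 @ $17 + 181 @ $20 + 144 @ $19 = $27,971
LIFO COGS: 322 @ $22 + 197 @ $19 + 181 @ $20 + 272 @ $17 + 380 @ $18 + 103 @ $21 = $28,074
Difference = |$27,971 − $28,074| = $103

$103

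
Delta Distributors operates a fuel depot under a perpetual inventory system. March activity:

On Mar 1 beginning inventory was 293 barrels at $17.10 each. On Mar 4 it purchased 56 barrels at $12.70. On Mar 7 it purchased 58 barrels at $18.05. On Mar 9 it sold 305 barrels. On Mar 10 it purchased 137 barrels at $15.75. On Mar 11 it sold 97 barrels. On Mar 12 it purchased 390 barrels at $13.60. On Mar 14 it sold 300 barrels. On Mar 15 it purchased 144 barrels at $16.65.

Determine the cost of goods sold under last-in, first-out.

COGS = $10,631.95

Mar 9, 305 sold [LIFO — newest first]: 58 @ $18.05 + 56 @ $12.70 + 191 @ $17.10 = $5,024.20
Mar 11, 97 sold [LIFO — newest first]: 97 @ $15.75 = $1,527.75
Mar 14, 300 sold [LIFO — newest first]: 300 @ $13.60 = $4,080.00
Total COGS = $5,024.20 + $1,527.75 + $4,080.00 = $10,631.95
Ending inventory: 102 @ $17.10 + 40 @ $15.75 + 90 @ $13.60 + 144 @ $16.65 = $5,995.80
Check: goods available $16,627.75 = COGS $10,631.95 + ending $5,995.80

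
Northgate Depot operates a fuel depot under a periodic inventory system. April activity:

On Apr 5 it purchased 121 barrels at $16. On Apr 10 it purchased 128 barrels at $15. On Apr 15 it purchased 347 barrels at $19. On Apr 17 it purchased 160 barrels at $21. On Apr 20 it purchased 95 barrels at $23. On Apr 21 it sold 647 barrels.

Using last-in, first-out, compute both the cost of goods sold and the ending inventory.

COGS = $12,813; ending inventory = $3,181

Apr 21, 647 sold [LIFO — newest first]: 95 @ $23 + 160 @ $21 + 347 @ $19 + 45 @ $15 = $12,813
Ending inventory: 121 @ $16 + 83 @ $15 = $3,181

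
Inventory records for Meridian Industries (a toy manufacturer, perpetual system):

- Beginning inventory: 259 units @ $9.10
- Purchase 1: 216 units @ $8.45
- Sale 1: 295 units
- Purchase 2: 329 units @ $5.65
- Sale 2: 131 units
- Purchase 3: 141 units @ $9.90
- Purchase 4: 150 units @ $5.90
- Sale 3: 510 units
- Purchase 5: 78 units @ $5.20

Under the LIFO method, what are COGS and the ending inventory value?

Sale 1 (295) [LIFO — newest first]: 216 @ $8.45 + 79 @ $9.10 = $2,544.10
Sale 2 (131) [LIFO — newest first]: 131 @ $5.65 = $740.15
Sale 3 (510) [LIFO — newest first]: 150 @ $5.90 + 141 @ $9.90 + 198 @ $5.65 + 21 @ $9.10 = $3,590.70
Total COGS = $2,544.10 + $740.15 + $3,590.70 = $6,874.95
Ending inventory: 159 @ $9.10 + 78 @ $5.20 = $1,852.50
Check: goods available $8,727.45 = COGS $6,874.95 + ending $1,852.50

COGS = $6,874.95; ending inventory = $1,852.50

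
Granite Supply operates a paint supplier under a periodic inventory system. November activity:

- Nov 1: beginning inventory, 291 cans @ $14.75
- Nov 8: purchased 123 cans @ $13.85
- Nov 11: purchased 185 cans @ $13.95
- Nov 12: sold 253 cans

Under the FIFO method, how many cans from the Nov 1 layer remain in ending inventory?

38

Nov 12, 253 sold [FIFO — oldest first]: 253 @ $14.75 = $3,731.75
Ending inventory: 38 @ $14.75 + 123 @ $13.85 + 185 @ $13.95 = $4,844.80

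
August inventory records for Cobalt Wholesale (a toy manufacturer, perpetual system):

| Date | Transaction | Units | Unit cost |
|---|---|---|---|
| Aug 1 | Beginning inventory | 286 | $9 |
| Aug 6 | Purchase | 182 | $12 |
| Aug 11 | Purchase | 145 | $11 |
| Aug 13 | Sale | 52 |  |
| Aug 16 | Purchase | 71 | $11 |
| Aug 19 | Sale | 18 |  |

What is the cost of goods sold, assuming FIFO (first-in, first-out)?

Aug 13, 52 sold [FIFO — oldest first]: 52 @ $9 = $468
Aug 19, 18 sold [FIFO — oldest first]: 18 @ $9 = $162
Total COGS = $468 + $162 = $630
Ending inventory: 216 @ $9 + 182 @ $12 + 145 @ $11 + 71 @ $11 = $6,504

COGS = $630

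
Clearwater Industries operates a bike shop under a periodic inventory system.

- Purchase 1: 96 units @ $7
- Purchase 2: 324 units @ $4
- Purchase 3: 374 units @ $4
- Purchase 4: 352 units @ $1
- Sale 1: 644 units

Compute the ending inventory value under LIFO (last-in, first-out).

Ending inventory = $2,296

Sale 1 (644) [LIFO — newest first]: 352 @ $1 + 292 @ $4 = $1,520
Ending inventory: 96 @ $7 + 324 @ $4 + 82 @ $4 = $2,296
Check: goods available $3,816 = COGS $1,520 + ending $2,296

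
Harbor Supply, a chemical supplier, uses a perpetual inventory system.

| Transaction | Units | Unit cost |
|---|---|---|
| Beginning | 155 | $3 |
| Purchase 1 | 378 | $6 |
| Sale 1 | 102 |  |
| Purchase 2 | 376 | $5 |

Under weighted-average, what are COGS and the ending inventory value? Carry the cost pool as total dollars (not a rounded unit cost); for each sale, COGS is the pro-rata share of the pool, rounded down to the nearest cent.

COGS = $523.01; ending inventory = $4,089.99

After Beginning: 155 on hand, pool $465.00 (≈ $3.0000 each)
After Purchase 1: 533 on hand, pool $2,733.00 (≈ $5.1276 each)
Sale 1, sell 102: 102/533 × $2,733.00 → $523.01
After Purchase 2: 807 on hand, pool $4,089.99 (≈ $5.0681 each)
Ending inventory (cost pool remaining) = $4,089.99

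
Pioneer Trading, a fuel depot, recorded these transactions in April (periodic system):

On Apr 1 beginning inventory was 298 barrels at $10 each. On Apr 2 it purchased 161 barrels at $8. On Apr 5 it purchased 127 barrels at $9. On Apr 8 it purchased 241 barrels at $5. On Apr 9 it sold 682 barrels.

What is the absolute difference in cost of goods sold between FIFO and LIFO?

FIFO COGS: 298 @ $10 + 161 @ $8 + 127 @ $9 + 96 @ $5 = $5,891
LIFO COGS: 241 @ $5 + 127 @ $9 + 161 @ $8 + 153 @ $10 = $5,166
Difference = |$5,891 − $5,166| = $725

$725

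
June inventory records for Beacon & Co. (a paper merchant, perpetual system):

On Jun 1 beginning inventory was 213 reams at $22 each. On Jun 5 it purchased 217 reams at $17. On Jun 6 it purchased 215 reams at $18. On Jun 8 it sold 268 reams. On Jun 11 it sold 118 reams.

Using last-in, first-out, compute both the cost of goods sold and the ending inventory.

Jun 8, 268 sold [LIFO — newest first]: 215 @ $18 + 53 @ $17 = $4,771
Jun 11, 118 sold [LIFO — newest first]: 118 @ $17 = $2,006
Total COGS = $4,771 + $2,006 = $6,777
Ending inventory: 213 @ $22 + 46 @ $17 = $5,468
Check: goods available $12,245 = COGS $6,777 + ending $5,468

COGS = $6,777; ending inventory = $5,468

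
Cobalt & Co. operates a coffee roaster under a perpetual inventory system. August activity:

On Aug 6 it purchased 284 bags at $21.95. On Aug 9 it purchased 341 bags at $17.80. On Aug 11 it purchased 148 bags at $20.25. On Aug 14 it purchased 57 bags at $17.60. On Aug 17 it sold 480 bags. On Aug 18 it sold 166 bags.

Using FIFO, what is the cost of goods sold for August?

Aug 17, 480 sold [FIFO — oldest first]: 284 @ $21.95 + 196 @ $17.80 = $9,722.60
Aug 18, 166 sold [FIFO — oldest first]: 145 @ $17.80 + 21 @ $20.25 = $3,006.25
Total COGS = $9,722.60 + $3,006.25 = $12,728.85
Ending inventory: 127 @ $20.25 + 57 @ $17.60 = $3,574.95

COGS = $12,728.85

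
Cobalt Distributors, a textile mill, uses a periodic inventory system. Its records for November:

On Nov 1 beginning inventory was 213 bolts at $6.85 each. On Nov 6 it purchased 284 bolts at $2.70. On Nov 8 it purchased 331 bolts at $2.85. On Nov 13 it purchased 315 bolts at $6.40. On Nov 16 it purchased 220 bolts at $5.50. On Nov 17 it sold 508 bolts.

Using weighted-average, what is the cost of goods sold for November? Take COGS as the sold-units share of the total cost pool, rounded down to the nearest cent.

COGS = $2,383.53

Nov 17, sell 508: 508/1363 × $6,395.20 → $2,383.53
Ending inventory (cost pool remaining) = $4,011.67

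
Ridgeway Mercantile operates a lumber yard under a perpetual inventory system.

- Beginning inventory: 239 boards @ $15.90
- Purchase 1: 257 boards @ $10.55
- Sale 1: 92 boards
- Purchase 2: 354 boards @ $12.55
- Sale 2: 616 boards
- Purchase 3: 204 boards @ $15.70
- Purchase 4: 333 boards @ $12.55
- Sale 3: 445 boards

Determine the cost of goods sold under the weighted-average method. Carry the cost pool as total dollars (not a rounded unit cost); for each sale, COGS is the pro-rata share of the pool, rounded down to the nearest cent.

COGS = $15,162.86

After Beginning: 239 on hand, pool $3,800.10 (≈ $15.9000 each)
After Purchase 1: 496 on hand, pool $6,511.45 (≈ $13.1279 each)
Sale 1, sell 92: 92/496 × $6,511.45 → $1,207.76
After Purchase 2: 758 on hand, pool $9,746.39 (≈ $12.8580 each)
Sale 2, sell 616: 616/758 × $9,746.39 → $7,920.54
After Purchase 3: 346 on hand, pool $5,028.65 (≈ $14.5337 each)
After Purchase 4: 679 on hand, pool $9,207.80 (≈ $13.5608 each)
Sale 3, sell 445: 445/679 × $9,207.80 → $6,034.56
Total COGS = $1,207.76 + $7,920.54 + $6,034.56 = $15,162.86
Ending inventory (cost pool remaining) = $3,173.24
Check: goods available $18,336.10 = COGS $15,162.86 + ending $3,173.24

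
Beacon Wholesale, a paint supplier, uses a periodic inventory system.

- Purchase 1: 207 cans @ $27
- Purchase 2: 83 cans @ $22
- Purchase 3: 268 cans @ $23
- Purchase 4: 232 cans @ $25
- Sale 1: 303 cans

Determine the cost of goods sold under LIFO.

COGS = $7,433

Sale 1 (303) [LIFO — newest first]: 232 @ $25 + 71 @ $23 = $7,433
Ending inventory: 207 @ $27 + 83 @ $22 + 197 @ $23 = $11,946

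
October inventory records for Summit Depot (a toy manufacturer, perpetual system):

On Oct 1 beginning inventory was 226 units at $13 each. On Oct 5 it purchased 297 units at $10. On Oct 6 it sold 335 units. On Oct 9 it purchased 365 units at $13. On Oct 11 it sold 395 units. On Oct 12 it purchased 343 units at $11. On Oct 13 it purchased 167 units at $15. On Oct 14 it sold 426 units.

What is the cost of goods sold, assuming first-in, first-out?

COGS = $13,601

Oct 6, 335 sold [FIFO — oldest first]: 226 @ $13 + 109 @ $10 = $4,028
Oct 11, 395 sold [FIFO — oldest first]: 188 @ $10 + 207 @ $13 = $4,571
Oct 14, 426 sold [FIFO — oldest first]: 158 @ $13 + 268 @ $11 = $5,002
Total COGS = $4,028 + $4,571 + $5,002 = $13,601
Ending inventory: 75 @ $11 + 167 @ $15 = $3,330
Check: goods available $16,931 = COGS $13,601 + ending $3,330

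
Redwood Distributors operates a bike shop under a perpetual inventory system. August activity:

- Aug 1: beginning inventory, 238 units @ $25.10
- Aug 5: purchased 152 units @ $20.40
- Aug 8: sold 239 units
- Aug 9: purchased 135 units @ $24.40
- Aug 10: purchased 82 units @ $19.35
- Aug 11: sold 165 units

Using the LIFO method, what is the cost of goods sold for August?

Aug 8, 239 sold [LIFO — newest first]: 152 @ $20.40 + 87 @ $25.10 = $5,284.50
Aug 11, 165 sold [LIFO — newest first]: 82 @ $19.35 + 83 @ $24.40 = $3,611.90
Total COGS = $5,284.50 + $3,611.90 = $8,896.40
Ending inventory: 151 @ $25.10 + 52 @ $24.40 = $5,058.90

COGS = $8,896.40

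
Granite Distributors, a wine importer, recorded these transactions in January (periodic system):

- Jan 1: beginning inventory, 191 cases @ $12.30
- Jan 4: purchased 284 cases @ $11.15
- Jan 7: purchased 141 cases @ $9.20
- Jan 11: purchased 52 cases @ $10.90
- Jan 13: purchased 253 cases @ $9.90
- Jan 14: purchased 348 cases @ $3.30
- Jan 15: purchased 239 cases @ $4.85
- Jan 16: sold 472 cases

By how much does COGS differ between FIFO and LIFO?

$3,554.40

FIFO COGS: 191 @ $12.30 + 281 @ $11.15 = $5,482.45
LIFO COGS: 239 @ $4.85 + 233 @ $3.30 = $1,928.05
Difference = |$5,482.45 − $1,928.05| = $3,554.40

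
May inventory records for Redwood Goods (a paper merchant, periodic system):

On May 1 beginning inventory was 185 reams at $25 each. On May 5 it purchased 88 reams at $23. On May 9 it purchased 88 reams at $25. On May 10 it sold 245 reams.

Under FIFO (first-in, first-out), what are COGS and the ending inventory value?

May 10, 245 sold [FIFO — oldest first]: 185 @ $25 + 60 @ $23 = $6,005
Ending inventory: 28 @ $23 + 88 @ $25 = $2,844

COGS = $6,005; ending inventory = $2,844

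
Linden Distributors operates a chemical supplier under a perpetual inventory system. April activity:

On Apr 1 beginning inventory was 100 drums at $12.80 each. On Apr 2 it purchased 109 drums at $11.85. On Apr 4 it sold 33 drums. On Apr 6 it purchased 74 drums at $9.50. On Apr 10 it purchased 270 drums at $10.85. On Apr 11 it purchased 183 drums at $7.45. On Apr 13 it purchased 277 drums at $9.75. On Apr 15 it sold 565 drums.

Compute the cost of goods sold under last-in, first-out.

Apr 4, 33 sold [LIFO — newest first]: 33 @ $11.85 = $391.05
Apr 15, 565 sold [LIFO — newest first]: 277 @ $9.75 + 183 @ $7.45 + 105 @ $10.85 = $5,203.35
Total COGS = $391.05 + $5,203.35 = $5,594.40
Ending inventory: 100 @ $12.80 + 76 @ $11.85 + 74 @ $9.50 + 165 @ $10.85 = $4,673.85
Check: goods available $10,268.25 = COGS $5,594.40 + ending $4,673.85

COGS = $5,594.40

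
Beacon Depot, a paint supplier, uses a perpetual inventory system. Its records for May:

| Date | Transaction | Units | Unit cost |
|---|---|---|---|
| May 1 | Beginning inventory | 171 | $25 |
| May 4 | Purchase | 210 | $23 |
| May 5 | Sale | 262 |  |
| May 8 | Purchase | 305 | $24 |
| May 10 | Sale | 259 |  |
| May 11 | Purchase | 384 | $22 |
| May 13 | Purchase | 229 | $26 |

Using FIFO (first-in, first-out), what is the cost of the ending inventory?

May 5, 262 sold [FIFO — oldest first]: 171 @ $25 + 91 @ $23 = $6,368
May 10, 259 sold [FIFO — oldest first]: 119 @ $23 + 140 @ $24 = $6,097
Total COGS = $6,368 + $6,097 = $12,465
Ending inventory: 165 @ $24 + 384 @ $22 + 229 @ $26 = $18,362

Ending inventory = $18,362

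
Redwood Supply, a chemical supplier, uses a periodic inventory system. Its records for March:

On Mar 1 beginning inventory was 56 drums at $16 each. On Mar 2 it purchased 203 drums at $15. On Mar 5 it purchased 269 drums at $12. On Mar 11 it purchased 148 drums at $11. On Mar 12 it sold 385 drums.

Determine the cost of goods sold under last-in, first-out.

Mar 12, 385 sold [LIFO — newest first]: 148 @ $11 + 237 @ $12 = $4,472
Ending inventory: 56 @ $16 + 203 @ $15 + 32 @ $12 = $4,325

COGS = $4,472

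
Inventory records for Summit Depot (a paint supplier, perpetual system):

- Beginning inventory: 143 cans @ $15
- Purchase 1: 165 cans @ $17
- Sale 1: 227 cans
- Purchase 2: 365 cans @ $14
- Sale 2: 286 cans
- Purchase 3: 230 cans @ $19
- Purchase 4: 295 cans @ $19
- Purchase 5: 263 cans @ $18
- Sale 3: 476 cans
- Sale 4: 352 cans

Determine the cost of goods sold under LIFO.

Sale 1 (227) [LIFO — newest first]: 165 @ $17 + 62 @ $15 = $3,735
Sale 2 (286) [LIFO — newest first]: 286 @ $14 = $4,004
Sale 3 (476) [LIFO — newest first]: 263 @ $18 + 213 @ $19 = $8,781
Sale 4 (352) [LIFO — newest first]: 82 @ $19 + 230 @ $19 + 40 @ $14 = $6,488
Total COGS = $3,735 + $4,004 + $8,781 + $6,488 = $23,008
Ending inventory: 81 @ $15 + 39 @ $14 = $1,761

COGS = $23,008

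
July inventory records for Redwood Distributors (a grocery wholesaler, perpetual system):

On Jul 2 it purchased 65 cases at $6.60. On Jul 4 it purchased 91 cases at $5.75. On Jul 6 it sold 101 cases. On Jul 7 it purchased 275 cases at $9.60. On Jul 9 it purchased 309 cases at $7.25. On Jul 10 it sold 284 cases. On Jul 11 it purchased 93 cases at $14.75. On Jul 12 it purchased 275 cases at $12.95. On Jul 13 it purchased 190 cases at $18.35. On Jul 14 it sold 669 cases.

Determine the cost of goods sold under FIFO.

COGS = $10,066.20

Jul 6, 101 sold [FIFO — oldest first]: 65 @ $6.60 + 36 @ $5.75 = $636.00
Jul 10, 284 sold [FIFO — oldest first]: 55 @ $5.75 + 229 @ $9.60 = $2,514.65
Jul 14, 669 sold [FIFO — oldest first]: 46 @ $9.60 + 309 @ $7.25 + 93 @ $14.75 + 221 @ $12.95 = $6,915.55
Total COGS = $636.00 + $2,514.65 + $6,915.55 = $10,066.20
Ending inventory: 54 @ $12.95 + 190 @ $18.35 = $4,185.80
Check: goods available $14,252.00 = COGS $10,066.20 + ending $4,185.80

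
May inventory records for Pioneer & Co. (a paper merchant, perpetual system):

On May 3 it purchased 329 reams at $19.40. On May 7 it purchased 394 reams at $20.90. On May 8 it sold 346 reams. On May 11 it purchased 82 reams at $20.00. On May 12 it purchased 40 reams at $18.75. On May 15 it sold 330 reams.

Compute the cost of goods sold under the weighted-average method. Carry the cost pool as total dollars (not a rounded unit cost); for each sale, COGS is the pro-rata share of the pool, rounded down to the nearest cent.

COGS = $13,616.36

After May 3: 329 on hand, pool $6,382.60 (≈ $19.4000 each)
After May 7: 723 on hand, pool $14,617.20 (≈ $20.2174 each)
May 8, sell 346: 346/723 × $14,617.20 → $6,995.22
After May 11: 459 on hand, pool $9,261.98 (≈ $20.1786 each)
After May 12: 499 on hand, pool $10,011.98 (≈ $20.0641 each)
May 15, sell 330: 330/499 × $10,011.98 → $6,621.14
Total COGS = $6,995.22 + $6,621.14 = $13,616.36
Ending inventory (cost pool remaining) = $3,390.84
Check: goods available $17,007.20 = COGS $13,616.36 + ending $3,390.84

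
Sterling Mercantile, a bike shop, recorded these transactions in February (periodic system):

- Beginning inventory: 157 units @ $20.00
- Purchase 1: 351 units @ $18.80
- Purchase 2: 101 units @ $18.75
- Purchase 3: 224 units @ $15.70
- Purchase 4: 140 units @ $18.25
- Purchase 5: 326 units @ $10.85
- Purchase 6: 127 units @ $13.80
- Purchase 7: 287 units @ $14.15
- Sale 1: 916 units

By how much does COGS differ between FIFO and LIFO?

FIFO COGS: 157 @ $20.00 + 351 @ $18.80 + 101 @ $18.75 + 224 @ $15.70 + 83 @ $18.25 = $16,664.10
LIFO COGS: 287 @ $14.15 + 127 @ $13.80 + 326 @ $10.85 + 140 @ $18.25 + 36 @ $15.70 = $12,470.95
Difference = |$16,664.10 − $12,470.95| = $4,193.15

$4,193.15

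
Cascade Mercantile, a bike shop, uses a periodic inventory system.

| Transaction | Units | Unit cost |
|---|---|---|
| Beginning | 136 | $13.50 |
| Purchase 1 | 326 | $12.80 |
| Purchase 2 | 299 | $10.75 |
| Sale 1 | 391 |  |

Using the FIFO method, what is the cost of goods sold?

COGS = $5,100.00

Sale 1 (391) [FIFO — oldest first]: 136 @ $13.50 + 255 @ $12.80 = $5,100.00
Ending inventory: 71 @ $12.80 + 299 @ $10.75 = $4,123.05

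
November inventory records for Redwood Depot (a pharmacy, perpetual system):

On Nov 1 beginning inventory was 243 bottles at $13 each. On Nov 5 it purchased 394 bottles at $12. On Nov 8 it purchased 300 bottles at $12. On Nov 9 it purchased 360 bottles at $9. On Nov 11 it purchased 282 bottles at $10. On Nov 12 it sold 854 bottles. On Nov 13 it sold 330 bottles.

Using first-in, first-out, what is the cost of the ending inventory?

Ending inventory = $3,837

Nov 12, 854 sold [FIFO — oldest first]: 243 @ $13 + 394 @ $12 + 217 @ $12 = $10,491
Nov 13, 330 sold [FIFO — oldest first]: 83 @ $12 + 247 @ $9 = $3,219
Total COGS = $10,491 + $3,219 = $13,710
Ending inventory: 113 @ $9 + 282 @ $10 = $3,837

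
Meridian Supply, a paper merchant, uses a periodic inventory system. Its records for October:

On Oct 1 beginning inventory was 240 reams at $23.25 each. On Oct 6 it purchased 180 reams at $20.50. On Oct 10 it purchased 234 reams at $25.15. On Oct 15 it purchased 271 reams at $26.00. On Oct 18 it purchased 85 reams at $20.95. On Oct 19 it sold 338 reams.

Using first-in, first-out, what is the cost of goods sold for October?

COGS = $7,589.00

Oct 19, 338 sold [FIFO — oldest first]: 240 @ $23.25 + 98 @ $20.50 = $7,589.00
Ending inventory: 82 @ $20.50 + 234 @ $25.15 + 271 @ $26.00 + 85 @ $20.95 = $16,392.85
Check: goods available $23,981.85 = COGS $7,589.00 + ending $16,392.85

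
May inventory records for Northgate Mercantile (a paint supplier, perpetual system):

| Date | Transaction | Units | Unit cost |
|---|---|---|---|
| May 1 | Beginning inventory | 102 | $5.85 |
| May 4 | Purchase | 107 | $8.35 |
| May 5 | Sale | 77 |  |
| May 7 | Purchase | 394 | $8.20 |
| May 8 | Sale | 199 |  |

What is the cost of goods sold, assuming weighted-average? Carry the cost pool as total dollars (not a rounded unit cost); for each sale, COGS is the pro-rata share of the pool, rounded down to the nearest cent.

COGS = $2,127.36

After May 1: 102 on hand, pool $596.70 (≈ $5.8500 each)
After May 4: 209 on hand, pool $1,490.15 (≈ $7.1299 each)
May 5, sell 77: 77/209 × $1,490.15 → $549.00
After May 7: 526 on hand, pool $4,171.95 (≈ $7.9315 each)
May 8, sell 199: 199/526 × $4,171.95 → $1,578.36
Total COGS = $549.00 + $1,578.36 = $2,127.36
Ending inventory (cost pool remaining) = $2,593.59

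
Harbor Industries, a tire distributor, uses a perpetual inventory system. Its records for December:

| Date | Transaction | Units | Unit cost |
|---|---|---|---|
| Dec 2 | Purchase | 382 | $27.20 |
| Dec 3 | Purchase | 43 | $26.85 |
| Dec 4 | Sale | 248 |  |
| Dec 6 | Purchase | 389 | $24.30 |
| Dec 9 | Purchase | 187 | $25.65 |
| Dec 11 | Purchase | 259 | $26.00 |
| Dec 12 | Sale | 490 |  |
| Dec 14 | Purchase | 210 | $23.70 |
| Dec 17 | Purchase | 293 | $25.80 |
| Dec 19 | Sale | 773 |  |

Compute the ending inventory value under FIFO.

Dec 4, 248 sold [FIFO — oldest first]: 248 @ $27.20 = $6,745.60
Dec 12, 490 sold [FIFO — oldest first]: 134 @ $27.20 + 43 @ $26.85 + 313 @ $24.30 = $12,405.25
Dec 19, 773 sold [FIFO — oldest first]: 76 @ $24.30 + 187 @ $25.65 + 259 @ $26.00 + 210 @ $23.70 + 41 @ $25.80 = $19,412.15
Total COGS = $6,745.60 + $12,405.25 + $19,412.15 = $38,563.00
Ending inventory: 252 @ $25.80 = $6,501.60

Ending inventory = $6,501.60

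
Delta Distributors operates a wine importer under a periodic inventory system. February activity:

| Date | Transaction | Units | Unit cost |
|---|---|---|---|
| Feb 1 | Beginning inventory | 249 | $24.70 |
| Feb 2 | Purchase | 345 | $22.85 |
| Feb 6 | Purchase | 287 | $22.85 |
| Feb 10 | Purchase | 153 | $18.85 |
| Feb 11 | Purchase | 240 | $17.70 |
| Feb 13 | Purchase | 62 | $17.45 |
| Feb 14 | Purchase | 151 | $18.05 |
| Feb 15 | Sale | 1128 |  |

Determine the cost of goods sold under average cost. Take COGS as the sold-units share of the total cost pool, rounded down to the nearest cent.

Feb 15, sell 1128: 1128/1487 × $31,531.00 → $23,918.60
Ending inventory (cost pool remaining) = $7,612.40
Check: goods available $31,531.00 = COGS $23,918.60 + ending $7,612.40

COGS = $23,918.60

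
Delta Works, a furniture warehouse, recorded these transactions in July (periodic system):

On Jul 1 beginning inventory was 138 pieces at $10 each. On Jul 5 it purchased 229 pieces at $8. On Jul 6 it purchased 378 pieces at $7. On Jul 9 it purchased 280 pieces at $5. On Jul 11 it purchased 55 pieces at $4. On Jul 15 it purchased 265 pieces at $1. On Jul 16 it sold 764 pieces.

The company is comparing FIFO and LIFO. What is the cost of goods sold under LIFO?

COGS = $3,033

FIFO COGS: 138 @ $10 + 229 @ $8 + 378 @ $7 + 19 @ $5 = $5,953
LIFO COGS: 265 @ $1 + 55 @ $4 + 280 @ $5 + 164 @ $7 = $3,033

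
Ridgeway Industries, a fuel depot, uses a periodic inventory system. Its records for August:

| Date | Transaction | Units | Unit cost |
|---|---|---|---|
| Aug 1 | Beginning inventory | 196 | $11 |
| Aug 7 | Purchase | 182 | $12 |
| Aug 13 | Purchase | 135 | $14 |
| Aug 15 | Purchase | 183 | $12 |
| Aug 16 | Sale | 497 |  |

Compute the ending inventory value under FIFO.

Ending inventory = $2,420

Aug 16, 497 sold [FIFO — oldest first]: 196 @ $11 + 182 @ $12 + 119 @ $14 = $6,006
Ending inventory: 16 @ $14 + 183 @ $12 = $2,420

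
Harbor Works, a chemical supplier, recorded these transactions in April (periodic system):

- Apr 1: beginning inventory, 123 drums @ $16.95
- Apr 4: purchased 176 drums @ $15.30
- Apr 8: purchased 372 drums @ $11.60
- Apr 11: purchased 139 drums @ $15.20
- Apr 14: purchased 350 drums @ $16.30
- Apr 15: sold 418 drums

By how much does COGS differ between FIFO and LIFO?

FIFO COGS: 123 @ $16.95 + 176 @ $15.30 + 119 @ $11.60 = $6,158.05
LIFO COGS: 350 @ $16.30 + 68 @ $15.20 = $6,738.60
Difference = |$6,158.05 − $6,738.60| = $580.55

$580.55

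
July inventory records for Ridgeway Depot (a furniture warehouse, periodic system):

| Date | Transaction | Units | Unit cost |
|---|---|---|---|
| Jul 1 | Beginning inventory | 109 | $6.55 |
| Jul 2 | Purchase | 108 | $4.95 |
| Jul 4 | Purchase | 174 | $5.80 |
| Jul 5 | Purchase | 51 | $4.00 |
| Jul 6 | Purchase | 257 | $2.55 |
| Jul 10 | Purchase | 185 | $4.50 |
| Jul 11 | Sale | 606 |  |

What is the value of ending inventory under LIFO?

Jul 11, 606 sold [LIFO — newest first]: 185 @ $4.50 + 257 @ $2.55 + 51 @ $4.00 + 113 @ $5.80 = $2,347.25
Ending inventory: 109 @ $6.55 + 108 @ $4.95 + 61 @ $5.80 = $1,602.35
Check: goods available $3,949.60 = COGS $2,347.25 + ending $1,602.35

Ending inventory = $1,602.35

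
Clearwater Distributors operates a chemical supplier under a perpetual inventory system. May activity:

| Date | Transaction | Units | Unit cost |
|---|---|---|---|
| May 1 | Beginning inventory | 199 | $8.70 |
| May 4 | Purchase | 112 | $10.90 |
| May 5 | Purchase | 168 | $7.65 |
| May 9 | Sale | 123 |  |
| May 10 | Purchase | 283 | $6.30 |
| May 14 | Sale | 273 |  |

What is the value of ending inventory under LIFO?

Ending inventory = $3,359.35

May 9, 123 sold [LIFO — newest first]: 123 @ $7.65 = $940.95
May 14, 273 sold [LIFO — newest first]: 273 @ $6.30 = $1,719.90
Total COGS = $940.95 + $1,719.90 = $2,660.85
Ending inventory: 199 @ $8.70 + 112 @ $10.90 + 45 @ $7.65 + 10 @ $6.30 = $3,359.35
Check: goods available $6,020.20 = COGS $2,660.85 + ending $3,359.35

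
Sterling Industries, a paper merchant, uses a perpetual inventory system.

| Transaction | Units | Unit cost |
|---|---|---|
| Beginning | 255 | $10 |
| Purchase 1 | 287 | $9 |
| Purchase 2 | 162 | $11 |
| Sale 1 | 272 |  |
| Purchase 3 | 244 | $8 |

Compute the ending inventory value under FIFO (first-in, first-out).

Ending inventory = $6,164

Sale 1 (272) [FIFO — oldest first]: 255 @ $10 + 17 @ $9 = $2,703
Ending inventory: 270 @ $9 + 162 @ $11 + 244 @ $8 = $6,164
Check: goods available $8,867 = COGS $2,703 + ending $6,164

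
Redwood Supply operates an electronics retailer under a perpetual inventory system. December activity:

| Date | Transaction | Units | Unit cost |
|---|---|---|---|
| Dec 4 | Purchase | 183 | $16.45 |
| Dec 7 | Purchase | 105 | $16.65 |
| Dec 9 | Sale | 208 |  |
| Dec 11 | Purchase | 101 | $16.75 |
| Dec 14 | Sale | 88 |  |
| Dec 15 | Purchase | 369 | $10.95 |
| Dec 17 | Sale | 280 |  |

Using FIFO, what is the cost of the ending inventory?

Ending inventory = $1,992.90

Dec 9, 208 sold [FIFO — oldest first]: 183 @ $16.45 + 25 @ $16.65 = $3,426.60
Dec 14, 88 sold [FIFO — oldest first]: 80 @ $16.65 + 8 @ $16.75 = $1,466.00
Dec 17, 280 sold [FIFO — oldest first]: 93 @ $16.75 + 187 @ $10.95 = $3,605.40
Total COGS = $3,426.60 + $1,466.00 + $3,605.40 = $8,498.00
Ending inventory: 182 @ $10.95 = $1,992.90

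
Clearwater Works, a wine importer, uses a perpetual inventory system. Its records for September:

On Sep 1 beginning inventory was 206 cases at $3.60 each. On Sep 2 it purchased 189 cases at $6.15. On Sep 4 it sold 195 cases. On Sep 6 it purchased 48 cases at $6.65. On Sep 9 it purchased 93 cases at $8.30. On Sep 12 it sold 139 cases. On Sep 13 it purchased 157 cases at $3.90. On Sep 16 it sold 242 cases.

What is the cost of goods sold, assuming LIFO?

Sep 4, 195 sold [LIFO — newest first]: 189 @ $6.15 + 6 @ $3.60 = $1,183.95
Sep 12, 139 sold [LIFO — newest first]: 93 @ $8.30 + 46 @ $6.65 = $1,077.80
Sep 16, 242 sold [LIFO — newest first]: 157 @ $3.90 + 2 @ $6.65 + 83 @ $3.60 = $924.40
Total COGS = $1,183.95 + $1,077.80 + $924.40 = $3,186.15
Ending inventory: 117 @ $3.60 = $421.20
Check: goods available $3,607.35 = COGS $3,186.15 + ending $421.20

COGS = $3,186.15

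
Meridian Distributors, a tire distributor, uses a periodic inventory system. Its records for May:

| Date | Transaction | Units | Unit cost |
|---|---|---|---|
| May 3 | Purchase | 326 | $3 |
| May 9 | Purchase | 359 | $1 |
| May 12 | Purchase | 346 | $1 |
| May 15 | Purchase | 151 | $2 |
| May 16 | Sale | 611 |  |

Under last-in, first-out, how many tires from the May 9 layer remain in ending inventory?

245

May 16, 611 sold [LIFO — newest first]: 151 @ $2 + 346 @ $1 + 114 @ $1 = $762
Ending inventory: 326 @ $3 + 245 @ $1 = $1,223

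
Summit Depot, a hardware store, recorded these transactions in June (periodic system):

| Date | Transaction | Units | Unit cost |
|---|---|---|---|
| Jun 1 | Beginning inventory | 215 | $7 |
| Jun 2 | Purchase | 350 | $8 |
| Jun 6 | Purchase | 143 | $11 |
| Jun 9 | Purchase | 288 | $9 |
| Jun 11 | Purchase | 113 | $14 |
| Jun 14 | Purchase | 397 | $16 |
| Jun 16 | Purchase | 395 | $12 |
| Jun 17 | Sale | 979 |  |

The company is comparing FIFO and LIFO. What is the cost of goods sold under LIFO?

COGS = $13,340

FIFO COGS: 215 @ $7 + 350 @ $8 + 143 @ $11 + 271 @ $9 = $8,317
LIFO COGS: 395 @ $12 + 397 @ $16 + 113 @ $14 + 74 @ $9 = $13,340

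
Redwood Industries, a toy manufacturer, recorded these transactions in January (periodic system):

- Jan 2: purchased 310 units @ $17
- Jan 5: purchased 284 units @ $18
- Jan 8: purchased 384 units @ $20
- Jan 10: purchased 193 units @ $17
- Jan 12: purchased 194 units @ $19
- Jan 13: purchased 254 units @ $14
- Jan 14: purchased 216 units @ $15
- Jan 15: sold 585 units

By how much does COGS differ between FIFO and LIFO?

$1,239

FIFO COGS: 310 @ $17 + 275 @ $18 = $10,220
LIFO COGS: 216 @ $15 + 254 @ $14 + 115 @ $19 = $8,981
Difference = |$10,220 − $8,981| = $1,239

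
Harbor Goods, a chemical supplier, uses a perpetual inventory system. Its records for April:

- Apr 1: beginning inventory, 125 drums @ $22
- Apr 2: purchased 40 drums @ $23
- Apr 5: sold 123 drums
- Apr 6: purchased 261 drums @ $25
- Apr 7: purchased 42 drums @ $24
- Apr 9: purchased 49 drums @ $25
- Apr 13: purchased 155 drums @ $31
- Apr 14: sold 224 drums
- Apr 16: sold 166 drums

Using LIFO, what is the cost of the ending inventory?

Ending inventory = $3,849

Apr 5, 123 sold [LIFO — newest first]: 40 @ $23 + 83 @ $22 = $2,746
Apr 14, 224 sold [LIFO — newest first]: 155 @ $31 + 49 @ $25 + 20 @ $24 = $6,510
Apr 16, 166 sold [LIFO — newest first]: 22 @ $24 + 144 @ $25 = $4,128
Total COGS = $2,746 + $6,510 + $4,128 = $13,384
Ending inventory: 42 @ $22 + 117 @ $25 = $3,849
Check: goods available $17,233 = COGS $13,384 + ending $3,849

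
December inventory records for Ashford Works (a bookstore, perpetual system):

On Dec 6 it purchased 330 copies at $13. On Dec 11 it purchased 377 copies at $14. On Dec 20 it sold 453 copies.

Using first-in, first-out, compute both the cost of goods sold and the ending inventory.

Dec 20, 453 sold [FIFO — oldest first]: 330 @ $13 + 123 @ $14 = $6,012
Ending inventory: 254 @ $14 = $3,556

COGS = $6,012; ending inventory = $3,556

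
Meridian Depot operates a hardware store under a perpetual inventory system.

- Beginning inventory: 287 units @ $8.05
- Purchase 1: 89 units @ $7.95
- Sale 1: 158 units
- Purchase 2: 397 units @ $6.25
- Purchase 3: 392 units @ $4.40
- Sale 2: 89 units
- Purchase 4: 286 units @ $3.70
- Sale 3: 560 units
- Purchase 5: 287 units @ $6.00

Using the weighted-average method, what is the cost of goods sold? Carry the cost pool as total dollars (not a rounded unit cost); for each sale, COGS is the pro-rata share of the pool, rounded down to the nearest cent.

After Beginning: 287 on hand, pool $2,310.35 (≈ $8.0500 each)
After Purchase 1: 376 on hand, pool $3,017.90 (≈ $8.0263 each)
Sale 1, sell 158: 158/376 × $3,017.90 → $1,268.16
After Purchase 2: 615 on hand, pool $4,230.99 (≈ $6.8797 each)
After Purchase 3: 1007 on hand, pool $5,955.79 (≈ $5.9144 each)
Sale 2, sell 89: 89/1007 × $5,955.79 → $526.38
After Purchase 4: 1204 on hand, pool $6,487.61 (≈ $5.3884 each)
Sale 3, sell 560: 560/1204 × $6,487.61 → $3,017.49
After Purchase 5: 931 on hand, pool $5,192.12 (≈ $5.5769 each)
Total COGS = $1,268.16 + $526.38 + $3,017.49 = $4,812.03
Ending inventory (cost pool remaining) = $5,192.12
Check: goods available $10,004.15 = COGS $4,812.03 + ending $5,192.12

COGS = $4,812.03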